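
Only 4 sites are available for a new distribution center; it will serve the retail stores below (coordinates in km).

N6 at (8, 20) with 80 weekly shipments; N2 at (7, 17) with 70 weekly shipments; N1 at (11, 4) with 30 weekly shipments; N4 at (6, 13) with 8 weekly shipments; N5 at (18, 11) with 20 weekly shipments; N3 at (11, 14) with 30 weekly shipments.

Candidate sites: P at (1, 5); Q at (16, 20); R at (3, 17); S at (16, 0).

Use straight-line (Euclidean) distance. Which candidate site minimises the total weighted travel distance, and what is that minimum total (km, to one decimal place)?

Total weighted distance at each candidate:
  P (1, 5): total = 3404.5
  Q (16, 20): total = 2323.3
  R (3, 17): total = 1823.8
  S (16, 0): total = 4062.6
Minimum is at R with total 1823.8 km.

R, total 1823.8 km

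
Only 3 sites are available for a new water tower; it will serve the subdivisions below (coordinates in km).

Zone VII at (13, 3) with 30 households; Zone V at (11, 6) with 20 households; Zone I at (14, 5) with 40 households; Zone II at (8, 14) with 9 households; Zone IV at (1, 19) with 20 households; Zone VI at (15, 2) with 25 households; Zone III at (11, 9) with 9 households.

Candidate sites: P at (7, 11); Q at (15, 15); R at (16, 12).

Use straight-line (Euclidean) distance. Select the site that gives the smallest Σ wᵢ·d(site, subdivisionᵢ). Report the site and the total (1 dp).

P, total 1366.6 km

Total weighted distance at each candidate:
  P (7, 11): total = 1366.6
  Q (15, 15): total = 1708.7
  R (16, 12): total = 1441.0
Minimum is at P with total 1366.6 km.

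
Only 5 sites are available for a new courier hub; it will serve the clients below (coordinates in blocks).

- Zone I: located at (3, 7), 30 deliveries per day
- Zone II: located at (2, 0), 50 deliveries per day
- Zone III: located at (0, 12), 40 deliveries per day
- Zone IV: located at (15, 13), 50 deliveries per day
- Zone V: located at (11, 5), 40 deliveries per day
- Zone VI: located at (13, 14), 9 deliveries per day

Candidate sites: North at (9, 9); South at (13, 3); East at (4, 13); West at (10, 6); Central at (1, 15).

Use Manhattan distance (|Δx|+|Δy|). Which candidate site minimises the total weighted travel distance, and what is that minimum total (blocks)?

North, total 2341 blocks

Total weighted distance at each candidate:
  North (9, 9): total = 2341
  South (13, 3): total = 2859
  East (4, 13): total = 2400
  West (10, 6): total = 2359
  Central (1, 15): total = 2977
Minimum is at North with total 2341 blocks.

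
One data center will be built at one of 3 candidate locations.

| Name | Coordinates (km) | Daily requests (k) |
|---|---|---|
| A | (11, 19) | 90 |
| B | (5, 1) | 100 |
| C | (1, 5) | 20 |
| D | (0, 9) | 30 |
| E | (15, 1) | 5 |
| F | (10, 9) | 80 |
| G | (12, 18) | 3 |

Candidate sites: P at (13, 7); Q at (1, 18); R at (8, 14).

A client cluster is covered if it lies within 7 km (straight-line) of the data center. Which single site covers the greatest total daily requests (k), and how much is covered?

R, covering 173

Coverage radius r = 7 km; a point is covered iff (Δx)²+(Δy)² ≤ 7² = 49.
  P (13, 7): covers {E, F} → 85
  Q (1, 18): covers {none} → 0
  R (8, 14): covers {A, F, G} → 173
Maximum coverage at R: 173 daily requests (k).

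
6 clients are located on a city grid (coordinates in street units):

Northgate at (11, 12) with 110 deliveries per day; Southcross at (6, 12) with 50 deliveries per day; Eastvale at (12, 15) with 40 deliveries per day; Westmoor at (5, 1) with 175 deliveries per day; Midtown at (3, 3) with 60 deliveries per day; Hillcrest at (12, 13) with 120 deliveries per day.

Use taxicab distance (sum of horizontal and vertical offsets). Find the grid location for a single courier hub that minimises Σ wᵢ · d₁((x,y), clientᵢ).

Manhattan distance separates: Σwᵢ(|x−xᵢ|+|y−yᵢ|) = Σwᵢ|x−xᵢ| + Σwᵢ|y−yᵢ|, so x and y are optimised independently as 1-D weighted medians.
Total weight W = 555; half = 277.5.
x-coordinate, sorted with cumulative weight:
  x=3 (Midtown, w=60) cum 60
  x=5 (Westmoor, w=175) cum 235
  x=6 (Southcross, w=50) cum 285  ← median
  x=11 (Northgate, w=110) cum 395
  x=12 (Eastvale, w=40) cum 435
  x=12 (Hillcrest, w=120) cum 555
⇒ x* = 6
y-coordinate, sorted with cumulative weight:
  y=1 (Westmoor, w=175) cum 175
  y=3 (Midtown, w=60) cum 235
  y=12 (Northgate, w=110) cum 345  ← median
  y=12 (Southcross, w=50) cum 395
  y=13 (Hillcrest, w=120) cum 515
  y=15 (Eastvale, w=40) cum 555
⇒ y* = 12

(6, 12)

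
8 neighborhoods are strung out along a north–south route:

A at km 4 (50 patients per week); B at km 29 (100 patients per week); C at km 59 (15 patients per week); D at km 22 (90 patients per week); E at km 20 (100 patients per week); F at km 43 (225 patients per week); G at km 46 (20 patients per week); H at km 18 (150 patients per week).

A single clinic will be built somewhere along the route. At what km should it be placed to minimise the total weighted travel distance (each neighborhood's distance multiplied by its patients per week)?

x = 22

For a sum of weighted absolute distances on a line, the optimum is the weighted median (not the mean). Total weight W = 750; half-weight = 375.
Sort by position and accumulate weight:
  km 4 (A, w=50) → cum 50
  km 18 (H, w=150) → cum 200
  km 20 (E, w=100) → cum 300
  km 22 (D, w=90) → cum 390  ≥ 375 → median here
  km 29 (B, w=100) → cum 490
  km 43 (F, w=225) → cum 715
  km 46 (G, w=20) → cum 735
  km 59 (C, w=15) → cum 750
Optimal location: km 22.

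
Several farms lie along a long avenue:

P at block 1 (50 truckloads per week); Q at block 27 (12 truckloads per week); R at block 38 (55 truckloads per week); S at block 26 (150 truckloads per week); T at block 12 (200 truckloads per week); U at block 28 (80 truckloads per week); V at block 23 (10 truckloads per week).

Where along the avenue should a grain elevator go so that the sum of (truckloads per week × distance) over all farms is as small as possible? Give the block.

For a sum of weighted absolute distances on a line, the optimum is the weighted median (not the mean). Total weight W = 557; half-weight = 278.5.
Sort by position and accumulate weight:
  block 1 (P, w=50) → cum 50
  block 12 (T, w=200) → cum 250
  block 23 (V, w=10) → cum 260
  block 26 (S, w=150) → cum 410  ≥ 278.5 → median here
  block 27 (Q, w=12) → cum 422
  block 28 (U, w=80) → cum 502
  block 38 (R, w=55) → cum 557
Optimal location: block 26.

x = 26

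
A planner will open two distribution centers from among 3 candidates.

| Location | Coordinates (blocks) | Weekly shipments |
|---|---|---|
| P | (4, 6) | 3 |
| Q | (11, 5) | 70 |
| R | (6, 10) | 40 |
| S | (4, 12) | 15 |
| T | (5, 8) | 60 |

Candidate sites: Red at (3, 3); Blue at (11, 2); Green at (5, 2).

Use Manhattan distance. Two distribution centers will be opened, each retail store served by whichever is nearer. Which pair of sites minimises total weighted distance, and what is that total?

{Blue, Green}, total 1110

Evaluate every pair (each demand assigned to the nearer of the two):
  {Blue, Green}: total = 1110
  {Red, Blue}: total = 1192
  {Red, Green}: total = 1512
Best pair: {Blue, Green} with total 1110.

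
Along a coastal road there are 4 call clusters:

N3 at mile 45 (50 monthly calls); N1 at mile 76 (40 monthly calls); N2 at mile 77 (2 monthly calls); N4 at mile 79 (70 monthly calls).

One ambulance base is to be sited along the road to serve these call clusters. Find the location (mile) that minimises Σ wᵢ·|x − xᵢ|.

For a sum of weighted absolute distances on a line, the optimum is the weighted median (not the mean). Total weight W = 162; half-weight = 81.
Sort by position and accumulate weight:
  mile 45 (N3, w=50) → cum 50
  mile 76 (N1, w=40) → cum 90  ≥ 81 → median here
  mile 77 (N2, w=2) → cum 92
  mile 79 (N4, w=70) → cum 162
Optimal location: mile 76.

x = 76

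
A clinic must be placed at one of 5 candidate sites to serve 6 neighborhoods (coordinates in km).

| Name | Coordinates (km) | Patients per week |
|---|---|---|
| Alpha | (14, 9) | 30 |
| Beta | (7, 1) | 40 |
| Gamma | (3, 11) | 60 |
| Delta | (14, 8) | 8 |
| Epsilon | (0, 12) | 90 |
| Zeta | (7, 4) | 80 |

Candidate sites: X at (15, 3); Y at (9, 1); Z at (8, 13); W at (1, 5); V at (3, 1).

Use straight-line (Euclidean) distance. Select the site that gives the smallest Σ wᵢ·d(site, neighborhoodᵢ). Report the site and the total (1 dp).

W, total 2305.7 km

Total weighted distance at each candidate:
  X (15, 3): total = 3637.8
  Y (9, 1): total = 2699.1
  Z (8, 13): total = 2533.6
  W (1, 5): total = 2305.7
  V (3, 1): total = 2698.5
Minimum is at W with total 2305.7 km.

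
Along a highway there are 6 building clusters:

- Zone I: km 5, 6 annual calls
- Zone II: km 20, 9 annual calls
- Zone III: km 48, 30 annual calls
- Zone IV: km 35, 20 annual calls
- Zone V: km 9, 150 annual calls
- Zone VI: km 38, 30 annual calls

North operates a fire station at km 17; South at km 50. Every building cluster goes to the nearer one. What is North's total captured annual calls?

The indifferent point is the midpoint (17+50)/2 = 33.5; building clusters left of it (closer to North at 17) go to North, those right go to South.
  Zone I at 5 (w=6) → North
  Zone V at 9 (w=150) → North
  Zone II at 20 (w=9) → North
  Zone IV at 35 (w=20) → South
  Zone VI at 38 (w=30) → South
  Zone III at 48 (w=30) → South
North captures 165; South captures 80.

165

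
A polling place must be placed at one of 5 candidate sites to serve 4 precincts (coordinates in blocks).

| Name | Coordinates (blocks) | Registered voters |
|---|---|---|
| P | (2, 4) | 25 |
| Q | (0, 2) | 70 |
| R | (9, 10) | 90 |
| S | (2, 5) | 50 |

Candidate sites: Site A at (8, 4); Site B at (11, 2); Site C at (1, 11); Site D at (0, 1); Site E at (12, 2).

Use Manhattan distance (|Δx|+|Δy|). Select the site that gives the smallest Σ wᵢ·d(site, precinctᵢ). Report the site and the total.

Total weighted distance at each candidate:
  Site A (8, 4): total = 1830
  Site B (11, 2): total = 2545
  Site C (1, 11): total = 2060
  Site D (0, 1): total = 2115
  Site E (12, 2): total = 2780
Minimum is at Site A with total 1830 blocks.

Site A, total 1830 blocks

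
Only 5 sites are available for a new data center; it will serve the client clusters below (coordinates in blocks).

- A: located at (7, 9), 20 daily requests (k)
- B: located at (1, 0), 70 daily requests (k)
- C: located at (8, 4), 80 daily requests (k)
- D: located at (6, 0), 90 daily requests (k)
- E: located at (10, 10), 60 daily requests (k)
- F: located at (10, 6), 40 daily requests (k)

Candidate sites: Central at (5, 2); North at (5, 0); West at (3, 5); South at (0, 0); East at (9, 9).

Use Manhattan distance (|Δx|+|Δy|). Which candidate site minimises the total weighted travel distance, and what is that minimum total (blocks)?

Total weighted distance at each candidate:
  Central (5, 2): total = 2410
  North (5, 0): total = 2490
  West (3, 5): total = 2890
  South (0, 0): total = 3730
  East (9, 9): total = 3070
Minimum is at Central with total 2410 blocks.

Central, total 2410 blocks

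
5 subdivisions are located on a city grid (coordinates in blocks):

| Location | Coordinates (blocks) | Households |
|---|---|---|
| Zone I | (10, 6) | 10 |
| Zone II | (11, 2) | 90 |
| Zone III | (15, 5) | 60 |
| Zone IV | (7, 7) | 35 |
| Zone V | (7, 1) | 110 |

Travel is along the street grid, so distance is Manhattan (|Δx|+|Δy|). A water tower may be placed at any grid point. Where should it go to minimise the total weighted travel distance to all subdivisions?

(10, 2)

Manhattan distance separates: Σwᵢ(|x−xᵢ|+|y−yᵢ|) = Σwᵢ|x−xᵢ| + Σwᵢ|y−yᵢ|, so x and y are optimised independently as 1-D weighted medians.
Total weight W = 305; half = 152.5.
x-coordinate, sorted with cumulative weight:
  x=7 (Zone IV, w=35) cum 35
  x=7 (Zone V, w=110) cum 145
  x=10 (Zone I, w=10) cum 155  ← median
  x=11 (Zone II, w=90) cum 245
  x=15 (Zone III, w=60) cum 305
⇒ x* = 10
y-coordinate, sorted with cumulative weight:
  y=1 (Zone V, w=110) cum 110
  y=2 (Zone II, w=90) cum 200  ← median
  y=5 (Zone III, w=60) cum 260
  y=6 (Zone I, w=10) cum 270
  y=7 (Zone IV, w=35) cum 305
⇒ y* = 2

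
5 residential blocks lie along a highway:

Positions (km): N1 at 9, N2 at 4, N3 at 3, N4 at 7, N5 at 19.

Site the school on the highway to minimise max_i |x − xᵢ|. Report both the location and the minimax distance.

location 11, max distance 8

The 1-center on a line is the midpoint of the two extreme points: leftmost at 3, rightmost at 19.
Optimal location = (3 + 19)/2 = 11; maximum distance = (19 − 3)/2 = 8.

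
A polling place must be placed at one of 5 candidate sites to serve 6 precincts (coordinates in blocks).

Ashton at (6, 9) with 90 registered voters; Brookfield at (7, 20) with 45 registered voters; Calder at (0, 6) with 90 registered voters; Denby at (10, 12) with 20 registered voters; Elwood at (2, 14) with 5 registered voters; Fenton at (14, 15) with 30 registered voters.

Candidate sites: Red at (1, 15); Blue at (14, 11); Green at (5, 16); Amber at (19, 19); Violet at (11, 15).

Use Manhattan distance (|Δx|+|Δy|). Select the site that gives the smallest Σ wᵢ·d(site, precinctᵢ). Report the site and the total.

Green, total 2845 blocks

Total weighted distance at each candidate:
  Red (1, 15): total = 3025
  Blue (14, 11): total = 3625
  Green (5, 16): total = 2845
  Amber (19, 19): total = 6235
  Violet (11, 15): total = 3415
Minimum is at Green with total 2845 blocks.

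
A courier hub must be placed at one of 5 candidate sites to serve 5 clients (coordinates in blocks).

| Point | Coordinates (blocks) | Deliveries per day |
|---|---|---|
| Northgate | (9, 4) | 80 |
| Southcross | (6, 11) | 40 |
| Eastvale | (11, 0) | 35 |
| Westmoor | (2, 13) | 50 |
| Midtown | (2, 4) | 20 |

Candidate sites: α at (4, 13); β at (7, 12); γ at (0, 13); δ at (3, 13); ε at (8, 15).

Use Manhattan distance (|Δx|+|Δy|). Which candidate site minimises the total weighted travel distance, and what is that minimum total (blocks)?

Total weighted distance at each candidate:
  α (4, 13): total = 2300
  β (7, 12): total = 2000
  γ (0, 13): total = 2920
  δ (3, 13): total = 2385
  ε (8, 15): total = 2570
Minimum is at β with total 2000 blocks.

β, total 2000 blocks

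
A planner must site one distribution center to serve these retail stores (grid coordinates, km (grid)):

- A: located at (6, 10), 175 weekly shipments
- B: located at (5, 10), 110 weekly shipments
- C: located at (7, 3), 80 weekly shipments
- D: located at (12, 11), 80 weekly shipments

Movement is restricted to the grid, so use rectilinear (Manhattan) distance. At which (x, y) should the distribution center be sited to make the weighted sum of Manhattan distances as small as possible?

Manhattan distance separates: Σwᵢ(|x−xᵢ|+|y−yᵢ|) = Σwᵢ|x−xᵢ| + Σwᵢ|y−yᵢ|, so x and y are optimised independently as 1-D weighted medians.
Total weight W = 445; half = 222.5.
x-coordinate, sorted with cumulative weight:
  x=5 (B, w=110) cum 110
  x=6 (A, w=175) cum 285  ← median
  x=7 (C, w=80) cum 365
  x=12 (D, w=80) cum 445
⇒ x* = 6
y-coordinate, sorted with cumulative weight:
  y=3 (C, w=80) cum 80
  y=10 (A, w=175) cum 255  ← median
  y=10 (B, w=110) cum 365
  y=11 (D, w=80) cum 445
⇒ y* = 10

(6, 10)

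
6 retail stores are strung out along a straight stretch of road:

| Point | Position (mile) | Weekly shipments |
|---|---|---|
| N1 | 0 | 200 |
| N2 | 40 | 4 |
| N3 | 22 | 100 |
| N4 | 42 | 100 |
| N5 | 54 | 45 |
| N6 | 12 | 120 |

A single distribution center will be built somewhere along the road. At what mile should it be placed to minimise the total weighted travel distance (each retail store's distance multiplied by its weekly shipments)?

x = 12

For a sum of weighted absolute distances on a line, the optimum is the weighted median (not the mean). Total weight W = 569; half-weight = 284.5.
Sort by position and accumulate weight:
  mile 0 (N1, w=200) → cum 200
  mile 12 (N6, w=120) → cum 320  ≥ 284.5 → median here
  mile 22 (N3, w=100) → cum 420
  mile 40 (N2, w=4) → cum 424
  mile 42 (N4, w=100) → cum 524
  mile 54 (N5, w=45) → cum 569
Optimal location: mile 12.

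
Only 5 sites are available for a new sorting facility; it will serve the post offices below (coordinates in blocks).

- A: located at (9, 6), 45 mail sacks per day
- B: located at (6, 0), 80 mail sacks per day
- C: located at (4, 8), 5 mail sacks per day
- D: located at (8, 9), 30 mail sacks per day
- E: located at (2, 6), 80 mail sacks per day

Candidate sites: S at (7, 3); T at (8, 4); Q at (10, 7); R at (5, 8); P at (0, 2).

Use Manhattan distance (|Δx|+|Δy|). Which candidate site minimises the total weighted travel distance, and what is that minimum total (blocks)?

S, total 1435 blocks

Total weighted distance at each candidate:
  S (7, 3): total = 1435
  T (8, 4): total = 1445
  Q (10, 7): total = 1845
  R (5, 8): total = 1515
  P (0, 2): total = 2205
Minimum is at S with total 1435 blocks.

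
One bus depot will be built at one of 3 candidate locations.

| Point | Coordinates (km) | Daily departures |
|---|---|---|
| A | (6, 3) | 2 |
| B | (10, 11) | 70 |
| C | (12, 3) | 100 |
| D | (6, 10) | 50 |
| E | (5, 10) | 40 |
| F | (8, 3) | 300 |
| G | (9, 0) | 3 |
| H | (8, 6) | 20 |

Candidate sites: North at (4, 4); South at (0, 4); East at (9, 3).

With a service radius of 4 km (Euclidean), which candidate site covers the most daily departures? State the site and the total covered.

Coverage radius r = 4 km; a point is covered iff (Δx)²+(Δy)² ≤ 4² = 16.
  North (4, 4): covers {A} → 2
  South (0, 4): covers {none} → 0
  East (9, 3): covers {A, C, F, G, H} → 425
Maximum coverage at East: 425 daily departures.

East, covering 425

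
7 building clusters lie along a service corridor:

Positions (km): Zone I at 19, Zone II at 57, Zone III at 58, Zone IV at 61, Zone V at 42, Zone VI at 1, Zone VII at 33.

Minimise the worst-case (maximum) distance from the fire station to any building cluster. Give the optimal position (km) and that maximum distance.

location 31, max distance 30

The 1-center on a line is the midpoint of the two extreme points: leftmost at 1, rightmost at 61.
Optimal location = (1 + 61)/2 = 31; maximum distance = (61 − 1)/2 = 30.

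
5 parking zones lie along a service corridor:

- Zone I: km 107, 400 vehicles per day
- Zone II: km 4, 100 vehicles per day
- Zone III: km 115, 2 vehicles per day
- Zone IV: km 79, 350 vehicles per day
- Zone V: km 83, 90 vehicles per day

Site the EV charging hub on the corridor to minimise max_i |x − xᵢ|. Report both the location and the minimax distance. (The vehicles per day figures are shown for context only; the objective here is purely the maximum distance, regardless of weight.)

location 59.5, max distance 55.5

The 1-center on a line is the midpoint of the two extreme points: leftmost at 4, rightmost at 115.
Optimal location = (4 + 115)/2 = 59.5; maximum distance = (115 − 4)/2 = 55.5.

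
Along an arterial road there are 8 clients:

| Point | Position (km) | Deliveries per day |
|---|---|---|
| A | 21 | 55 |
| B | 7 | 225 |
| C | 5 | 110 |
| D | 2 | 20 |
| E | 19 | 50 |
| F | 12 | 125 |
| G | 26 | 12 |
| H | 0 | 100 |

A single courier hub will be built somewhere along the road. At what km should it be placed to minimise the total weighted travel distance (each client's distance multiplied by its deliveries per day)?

For a sum of weighted absolute distances on a line, the optimum is the weighted median (not the mean). Total weight W = 697; half-weight = 348.5.
Sort by position and accumulate weight:
  km 0 (H, w=100) → cum 100
  km 2 (D, w=20) → cum 120
  km 5 (C, w=110) → cum 230
  km 7 (B, w=225) → cum 455  ≥ 348.5 → median here
  km 12 (F, w=125) → cum 580
  km 19 (E, w=50) → cum 630
  km 21 (A, w=55) → cum 685
  km 26 (G, w=12) → cum 697
Optimal location: km 7.

x = 7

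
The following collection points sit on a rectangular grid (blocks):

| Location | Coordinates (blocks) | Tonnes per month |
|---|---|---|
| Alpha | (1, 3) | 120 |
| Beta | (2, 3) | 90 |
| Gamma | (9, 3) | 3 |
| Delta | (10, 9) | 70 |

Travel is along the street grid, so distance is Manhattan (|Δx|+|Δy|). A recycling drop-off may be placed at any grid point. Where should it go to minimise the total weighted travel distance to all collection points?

Manhattan distance separates: Σwᵢ(|x−xᵢ|+|y−yᵢ|) = Σwᵢ|x−xᵢ| + Σwᵢ|y−yᵢ|, so x and y are optimised independently as 1-D weighted medians.
Total weight W = 283; half = 141.5.
x-coordinate, sorted with cumulative weight:
  x=1 (Alpha, w=120) cum 120
  x=2 (Beta, w=90) cum 210  ← median
  x=9 (Gamma, w=3) cum 213
  x=10 (Delta, w=70) cum 283
⇒ x* = 2
y-coordinate, sorted with cumulative weight:
  y=3 (Alpha, w=120) cum 120
  y=3 (Beta, w=90) cum 210  ← median
  y=3 (Gamma, w=3) cum 213
  y=9 (Delta, w=70) cum 283
⇒ y* = 3

(2, 3)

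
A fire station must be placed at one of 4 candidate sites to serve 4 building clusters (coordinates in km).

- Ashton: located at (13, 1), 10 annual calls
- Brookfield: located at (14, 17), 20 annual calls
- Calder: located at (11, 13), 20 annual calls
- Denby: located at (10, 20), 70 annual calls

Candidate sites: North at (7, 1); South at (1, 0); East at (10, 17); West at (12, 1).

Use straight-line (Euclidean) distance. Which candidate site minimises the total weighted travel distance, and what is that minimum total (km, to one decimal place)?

East, total 535.3 km

Total weighted distance at each candidate:
  North (7, 1): total = 2008.7
  South (1, 0): total = 2411.7
  East (10, 17): total = 535.3
  West (12, 1): total = 1910.7
Minimum is at East with total 535.3 km.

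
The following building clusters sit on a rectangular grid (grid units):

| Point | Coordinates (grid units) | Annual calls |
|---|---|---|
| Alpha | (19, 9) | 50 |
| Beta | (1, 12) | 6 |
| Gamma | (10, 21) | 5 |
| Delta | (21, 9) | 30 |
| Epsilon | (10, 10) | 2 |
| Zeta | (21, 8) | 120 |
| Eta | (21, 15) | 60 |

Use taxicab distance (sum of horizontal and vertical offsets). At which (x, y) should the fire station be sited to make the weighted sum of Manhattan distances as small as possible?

(21, 9)

Manhattan distance separates: Σwᵢ(|x−xᵢ|+|y−yᵢ|) = Σwᵢ|x−xᵢ| + Σwᵢ|y−yᵢ|, so x and y are optimised independently as 1-D weighted medians.
Total weight W = 273; half = 136.5.
x-coordinate, sorted with cumulative weight:
  x=1 (Beta, w=6) cum 6
  x=10 (Gamma, w=5) cum 11
  x=10 (Epsilon, w=2) cum 13
  x=19 (Alpha, w=50) cum 63
  x=21 (Delta, w=30) cum 93
  x=21 (Zeta, w=120) cum 213  ← median
  x=21 (Eta, w=60) cum 273
⇒ x* = 21
y-coordinate, sorted with cumulative weight:
  y=8 (Zeta, w=120) cum 120
  y=9 (Alpha, w=50) cum 170  ← median
  y=9 (Delta, w=30) cum 200
  y=10 (Epsilon, w=2) cum 202
  y=12 (Beta, w=6) cum 208
  y=15 (Eta, w=60) cum 268
  y=21 (Gamma, w=5) cum 273
⇒ y* = 9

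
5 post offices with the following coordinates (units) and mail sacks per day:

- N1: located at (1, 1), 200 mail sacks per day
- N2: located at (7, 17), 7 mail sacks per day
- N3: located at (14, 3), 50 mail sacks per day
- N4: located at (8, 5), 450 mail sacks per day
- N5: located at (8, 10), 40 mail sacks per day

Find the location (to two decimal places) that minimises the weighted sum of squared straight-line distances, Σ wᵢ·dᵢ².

(6.52, 4.18)

The minimiser of Σwᵢ‖p−pᵢ‖² is the weighted centroid p* = (Σwᵢpᵢ)/(Σwᵢ).
Σwᵢ = 747.
Σwᵢxᵢ = 200·1 + 7·7 + 50·14 + 450·8 + 40·8 = 4869.
Σwᵢyᵢ = 200·1 + 7·17 + 50·3 + 450·5 + 40·10 = 3119.
x* = 4869/747 = 6.52, y* = 3119/747 = 4.18.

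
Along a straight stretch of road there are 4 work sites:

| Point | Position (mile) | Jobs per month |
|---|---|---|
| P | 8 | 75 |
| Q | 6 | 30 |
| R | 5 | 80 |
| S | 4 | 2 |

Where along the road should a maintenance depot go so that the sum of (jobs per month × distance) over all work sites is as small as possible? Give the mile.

For a sum of weighted absolute distances on a line, the optimum is the weighted median (not the mean). Total weight W = 187; half-weight = 93.5.
Sort by position and accumulate weight:
  mile 4 (S, w=2) → cum 2
  mile 5 (R, w=80) → cum 82
  mile 6 (Q, w=30) → cum 112  ≥ 93.5 → median here
  mile 8 (P, w=75) → cum 187
Optimal location: mile 6.

x = 6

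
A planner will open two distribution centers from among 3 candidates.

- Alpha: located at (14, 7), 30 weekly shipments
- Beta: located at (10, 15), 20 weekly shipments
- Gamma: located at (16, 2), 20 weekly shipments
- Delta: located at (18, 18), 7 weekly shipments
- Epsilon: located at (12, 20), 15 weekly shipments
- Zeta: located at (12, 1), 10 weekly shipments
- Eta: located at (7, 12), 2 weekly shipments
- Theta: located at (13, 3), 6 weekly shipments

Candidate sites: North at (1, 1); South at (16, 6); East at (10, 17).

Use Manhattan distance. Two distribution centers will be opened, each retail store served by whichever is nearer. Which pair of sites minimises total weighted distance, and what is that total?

Evaluate every pair (each demand assigned to the nearer of the two):
  {South, East}: total = 490
  {North, South}: total = 994
  {North, East}: total = 1128
Best pair: {South, East} with total 490.

{South, East}, total 490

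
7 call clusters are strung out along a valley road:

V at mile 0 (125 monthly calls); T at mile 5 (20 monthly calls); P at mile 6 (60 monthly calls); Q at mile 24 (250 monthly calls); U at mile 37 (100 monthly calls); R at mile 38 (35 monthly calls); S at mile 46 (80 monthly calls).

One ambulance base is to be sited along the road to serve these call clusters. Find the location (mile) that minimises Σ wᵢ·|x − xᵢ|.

For a sum of weighted absolute distances on a line, the optimum is the weighted median (not the mean). Total weight W = 670; half-weight = 335.
Sort by position and accumulate weight:
  mile 0 (V, w=125) → cum 125
  mile 5 (T, w=20) → cum 145
  mile 6 (P, w=60) → cum 205
  mile 24 (Q, w=250) → cum 455  ≥ 335 → median here
  mile 37 (U, w=100) → cum 555
  mile 38 (R, w=35) → cum 590
  mile 46 (S, w=80) → cum 670
Optimal location: mile 24.

x = 24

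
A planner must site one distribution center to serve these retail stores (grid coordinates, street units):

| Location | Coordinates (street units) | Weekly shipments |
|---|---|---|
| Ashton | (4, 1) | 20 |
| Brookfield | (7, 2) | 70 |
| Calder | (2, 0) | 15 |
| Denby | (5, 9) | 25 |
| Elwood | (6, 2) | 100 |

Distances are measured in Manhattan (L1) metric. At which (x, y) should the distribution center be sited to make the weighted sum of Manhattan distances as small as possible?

Manhattan distance separates: Σwᵢ(|x−xᵢ|+|y−yᵢ|) = Σwᵢ|x−xᵢ| + Σwᵢ|y−yᵢ|, so x and y are optimised independently as 1-D weighted medians.
Total weight W = 230; half = 115.
x-coordinate, sorted with cumulative weight:
  x=2 (Calder, w=15) cum 15
  x=4 (Ashton, w=20) cum 35
  x=5 (Denby, w=25) cum 60
  x=6 (Elwood, w=100) cum 160  ← median
  x=7 (Brookfield, w=70) cum 230
⇒ x* = 6
y-coordinate, sorted with cumulative weight:
  y=0 (Calder, w=15) cum 15
  y=1 (Ashton, w=20) cum 35
  y=2 (Brookfield, w=70) cum 105
  y=2 (Elwood, w=100) cum 205  ← median
  y=9 (Denby, w=25) cum 230
⇒ y* = 2

(6, 2)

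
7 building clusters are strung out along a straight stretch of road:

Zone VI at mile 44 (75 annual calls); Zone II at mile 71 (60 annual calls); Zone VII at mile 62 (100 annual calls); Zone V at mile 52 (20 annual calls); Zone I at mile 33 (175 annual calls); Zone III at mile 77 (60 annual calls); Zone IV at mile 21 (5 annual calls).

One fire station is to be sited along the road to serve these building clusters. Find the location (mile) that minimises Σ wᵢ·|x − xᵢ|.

x = 44

For a sum of weighted absolute distances on a line, the optimum is the weighted median (not the mean). Total weight W = 495; half-weight = 247.5.
Sort by position and accumulate weight:
  mile 21 (Zone IV, w=5) → cum 5
  mile 33 (Zone I, w=175) → cum 180
  mile 44 (Zone VI, w=75) → cum 255  ≥ 247.5 → median here
  mile 52 (Zone V, w=20) → cum 275
  mile 62 (Zone VII, w=100) → cum 375
  mile 71 (Zone II, w=60) → cum 435
  mile 77 (Zone III, w=60) → cum 495
Optimal location: mile 44.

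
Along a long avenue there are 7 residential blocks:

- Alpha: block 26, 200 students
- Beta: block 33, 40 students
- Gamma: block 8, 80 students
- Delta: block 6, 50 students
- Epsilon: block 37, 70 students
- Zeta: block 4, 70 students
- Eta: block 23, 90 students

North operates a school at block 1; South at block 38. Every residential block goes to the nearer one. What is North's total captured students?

The indifferent point is the midpoint (1+38)/2 = 19.5; residential blocks left of it (closer to North at 1) go to North, those right go to South.
  Zeta at 4 (w=70) → North
  Delta at 6 (w=50) → North
  Gamma at 8 (w=80) → North
  Eta at 23 (w=90) → South
  Alpha at 26 (w=200) → South
  Beta at 33 (w=40) → South
  Epsilon at 37 (w=70) → South
North captures 200; South captures 400.

200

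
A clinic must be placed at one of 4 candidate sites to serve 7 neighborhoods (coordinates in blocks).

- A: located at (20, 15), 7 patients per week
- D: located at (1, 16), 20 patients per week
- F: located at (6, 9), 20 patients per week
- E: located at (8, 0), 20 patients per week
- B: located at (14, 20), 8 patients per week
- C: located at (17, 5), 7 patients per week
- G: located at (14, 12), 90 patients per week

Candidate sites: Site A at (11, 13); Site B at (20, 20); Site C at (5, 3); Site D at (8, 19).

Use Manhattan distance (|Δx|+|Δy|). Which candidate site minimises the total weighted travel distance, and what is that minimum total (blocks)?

Site A, total 1375 blocks

Total weighted distance at each candidate:
  Site A (11, 13): total = 1375
  Site B (20, 20): total = 3069
  Site C (5, 3): total = 2715
  Site D (8, 19): total = 2319
Minimum is at Site A with total 1375 blocks.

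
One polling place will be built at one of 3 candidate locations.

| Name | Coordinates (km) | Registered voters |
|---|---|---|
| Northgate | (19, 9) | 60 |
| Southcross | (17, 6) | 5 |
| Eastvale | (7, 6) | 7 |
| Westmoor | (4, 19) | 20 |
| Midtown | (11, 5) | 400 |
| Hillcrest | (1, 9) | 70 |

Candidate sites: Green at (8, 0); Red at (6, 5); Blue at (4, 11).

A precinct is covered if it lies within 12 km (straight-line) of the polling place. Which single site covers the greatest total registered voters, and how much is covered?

Coverage radius r = 12 km; a point is covered iff (Δx)²+(Δy)² ≤ 12² = 144.
  Green (8, 0): covers {Southcross, Eastvale, Midtown, Hillcrest} → 482
  Red (6, 5): covers {Southcross, Eastvale, Midtown, Hillcrest} → 482
  Blue (4, 11): covers {Eastvale, Westmoor, Midtown, Hillcrest} → 497
Maximum coverage at Blue: 497 registered voters.

Blue, covering 497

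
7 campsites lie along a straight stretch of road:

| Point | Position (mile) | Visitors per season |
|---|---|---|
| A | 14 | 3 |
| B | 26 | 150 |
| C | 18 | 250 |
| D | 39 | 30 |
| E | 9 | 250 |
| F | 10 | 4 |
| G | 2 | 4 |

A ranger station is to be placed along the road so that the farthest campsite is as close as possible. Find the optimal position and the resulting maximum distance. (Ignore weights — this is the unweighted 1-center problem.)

The 1-center on a line is the midpoint of the two extreme points: leftmost at 2, rightmost at 39.
Optimal location = (2 + 39)/2 = 20.5; maximum distance = (39 − 2)/2 = 18.5.

location 20.5, max distance 18.5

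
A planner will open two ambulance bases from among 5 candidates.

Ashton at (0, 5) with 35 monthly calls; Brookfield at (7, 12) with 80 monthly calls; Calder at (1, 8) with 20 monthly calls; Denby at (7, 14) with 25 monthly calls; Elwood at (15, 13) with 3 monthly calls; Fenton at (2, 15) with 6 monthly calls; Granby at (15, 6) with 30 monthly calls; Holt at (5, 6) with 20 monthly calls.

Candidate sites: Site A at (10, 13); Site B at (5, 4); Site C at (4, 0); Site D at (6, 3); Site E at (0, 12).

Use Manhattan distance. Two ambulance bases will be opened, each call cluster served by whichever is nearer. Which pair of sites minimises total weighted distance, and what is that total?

{Site A, Site B}, total 1265

Evaluate every pair (each demand assigned to the nearer of the two):
  {Site A, Site B}: total = 1265
  {Site A, Site E}: total = 1390
  {Site A, Site D}: total = 1415
  {Site A, Site C}: total = 1530
  {Site B, Site E}: total = 1573
  {Site D, Site E}: total = 1648
  {Site C, Site E}: total = 1858
  {Site B, Site C}: total = 2011
  {Site B, Site D}: total = 2011
  {Site C, Site D}: total = 2173
Best pair: {Site A, Site B} with total 1265.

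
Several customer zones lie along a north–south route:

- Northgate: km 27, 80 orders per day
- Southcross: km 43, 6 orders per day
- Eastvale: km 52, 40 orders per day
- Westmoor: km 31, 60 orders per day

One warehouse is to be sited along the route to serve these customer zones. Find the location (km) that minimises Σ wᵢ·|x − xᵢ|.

x = 31

For a sum of weighted absolute distances on a line, the optimum is the weighted median (not the mean). Total weight W = 186; half-weight = 93.
Sort by position and accumulate weight:
  km 27 (Northgate, w=80) → cum 80
  km 31 (Westmoor, w=60) → cum 140  ≥ 93 → median here
  km 43 (Southcross, w=6) → cum 146
  km 52 (Eastvale, w=40) → cum 186
Optimal location: km 31.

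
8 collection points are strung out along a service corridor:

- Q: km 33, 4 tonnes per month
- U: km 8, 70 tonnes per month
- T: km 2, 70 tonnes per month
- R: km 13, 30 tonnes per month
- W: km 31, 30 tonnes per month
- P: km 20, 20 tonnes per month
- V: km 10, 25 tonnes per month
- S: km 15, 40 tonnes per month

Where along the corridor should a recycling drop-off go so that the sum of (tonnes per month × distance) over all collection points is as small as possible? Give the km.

x = 10

For a sum of weighted absolute distances on a line, the optimum is the weighted median (not the mean). Total weight W = 289; half-weight = 144.5.
Sort by position and accumulate weight:
  km 2 (T, w=70) → cum 70
  km 8 (U, w=70) → cum 140
  km 10 (V, w=25) → cum 165  ≥ 144.5 → median here
  km 13 (R, w=30) → cum 195
  km 15 (S, w=40) → cum 235
  km 20 (P, w=20) → cum 255
  km 31 (W, w=30) → cum 285
  km 33 (Q, w=4) → cum 289
Optimal location: km 10.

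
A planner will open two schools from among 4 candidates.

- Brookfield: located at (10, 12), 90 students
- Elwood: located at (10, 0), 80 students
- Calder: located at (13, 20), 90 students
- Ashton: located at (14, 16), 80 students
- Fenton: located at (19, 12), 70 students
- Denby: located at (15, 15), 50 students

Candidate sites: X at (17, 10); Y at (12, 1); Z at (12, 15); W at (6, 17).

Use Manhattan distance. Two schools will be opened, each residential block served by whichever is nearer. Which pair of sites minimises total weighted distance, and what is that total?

{Y, Z}, total 2320

Evaluate every pair (each demand assigned to the nearer of the two):
  {Y, Z}: total = 2320
  {X, Z}: total = 3020
  {Z, W}: total = 3440
  {X, Y}: total = 3660
  {X, W}: total = 4420
  {Y, W}: total = 4480
Best pair: {Y, Z} with total 2320.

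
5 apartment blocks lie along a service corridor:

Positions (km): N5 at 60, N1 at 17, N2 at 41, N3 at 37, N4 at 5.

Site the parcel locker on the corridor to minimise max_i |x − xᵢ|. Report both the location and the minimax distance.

The 1-center on a line is the midpoint of the two extreme points: leftmost at 5, rightmost at 60.
Optimal location = (5 + 60)/2 = 32.5; maximum distance = (60 − 5)/2 = 27.5.

location 32.5, max distance 27.5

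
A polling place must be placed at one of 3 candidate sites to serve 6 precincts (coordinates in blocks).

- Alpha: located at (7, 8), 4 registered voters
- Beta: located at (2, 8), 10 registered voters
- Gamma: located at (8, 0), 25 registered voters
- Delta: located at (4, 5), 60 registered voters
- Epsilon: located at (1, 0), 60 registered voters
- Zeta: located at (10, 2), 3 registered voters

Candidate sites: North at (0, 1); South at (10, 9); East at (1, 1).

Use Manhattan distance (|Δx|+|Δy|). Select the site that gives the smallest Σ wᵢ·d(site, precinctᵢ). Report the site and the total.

East, total 842 blocks

Total weighted distance at each candidate:
  North (0, 1): total = 1004
  South (10, 9): total = 2082
  East (1, 1): total = 842
Minimum is at East with total 842 blocks.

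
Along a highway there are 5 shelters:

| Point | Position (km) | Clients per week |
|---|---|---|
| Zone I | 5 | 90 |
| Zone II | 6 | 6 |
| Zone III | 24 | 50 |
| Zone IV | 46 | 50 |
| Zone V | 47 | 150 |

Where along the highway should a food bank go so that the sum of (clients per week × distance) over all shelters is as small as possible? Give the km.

For a sum of weighted absolute distances on a line, the optimum is the weighted median (not the mean). Total weight W = 346; half-weight = 173.
Sort by position and accumulate weight:
  km 5 (Zone I, w=90) → cum 90
  km 6 (Zone II, w=6) → cum 96
  km 24 (Zone III, w=50) → cum 146
  km 46 (Zone IV, w=50) → cum 196  ≥ 173 → median here
  km 47 (Zone V, w=150) → cum 346
Optimal location: km 46.

x = 46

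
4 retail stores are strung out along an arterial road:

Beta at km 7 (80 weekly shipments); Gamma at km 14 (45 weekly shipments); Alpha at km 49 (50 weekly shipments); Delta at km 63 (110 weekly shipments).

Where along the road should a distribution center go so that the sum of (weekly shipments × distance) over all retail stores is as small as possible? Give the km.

For a sum of weighted absolute distances on a line, the optimum is the weighted median (not the mean). Total weight W = 285; half-weight = 142.5.
Sort by position and accumulate weight:
  km 7 (Beta, w=80) → cum 80
  km 14 (Gamma, w=45) → cum 125
  km 49 (Alpha, w=50) → cum 175  ≥ 142.5 → median here
  km 63 (Delta, w=110) → cum 285
Optimal location: km 49.

x = 49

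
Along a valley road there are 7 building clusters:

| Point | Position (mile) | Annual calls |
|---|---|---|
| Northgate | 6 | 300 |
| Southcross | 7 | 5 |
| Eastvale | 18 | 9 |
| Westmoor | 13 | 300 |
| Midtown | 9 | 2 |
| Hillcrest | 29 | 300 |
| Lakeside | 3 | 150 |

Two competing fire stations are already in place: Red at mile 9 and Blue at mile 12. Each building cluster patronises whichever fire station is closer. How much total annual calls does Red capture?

457

The indifferent point is the midpoint (9+12)/2 = 10.5; building clusters left of it (closer to Red at 9) go to Red, those right go to Blue.
  Lakeside at 3 (w=150) → Red
  Northgate at 6 (w=300) → Red
  Southcross at 7 (w=5) → Red
  Midtown at 9 (w=2) → Red
  Westmoor at 13 (w=300) → Blue
  Eastvale at 18 (w=9) → Blue
  Hillcrest at 29 (w=300) → Blue
Red captures 457; Blue captures 609.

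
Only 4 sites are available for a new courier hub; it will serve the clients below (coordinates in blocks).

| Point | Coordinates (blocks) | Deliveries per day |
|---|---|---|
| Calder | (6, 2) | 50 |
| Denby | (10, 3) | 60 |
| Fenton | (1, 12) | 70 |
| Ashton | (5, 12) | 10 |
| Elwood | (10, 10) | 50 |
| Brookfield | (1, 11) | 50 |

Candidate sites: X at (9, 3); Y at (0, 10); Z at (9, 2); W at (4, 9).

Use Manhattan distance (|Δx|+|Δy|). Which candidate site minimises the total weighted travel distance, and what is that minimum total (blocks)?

Total weighted distance at each candidate:
  X (9, 3): total = 2780
  Y (0, 10): total = 2600
  Z (9, 2): total = 2970
  W (4, 9): total = 2230
Minimum is at W with total 2230 blocks.

W, total 2230 blocks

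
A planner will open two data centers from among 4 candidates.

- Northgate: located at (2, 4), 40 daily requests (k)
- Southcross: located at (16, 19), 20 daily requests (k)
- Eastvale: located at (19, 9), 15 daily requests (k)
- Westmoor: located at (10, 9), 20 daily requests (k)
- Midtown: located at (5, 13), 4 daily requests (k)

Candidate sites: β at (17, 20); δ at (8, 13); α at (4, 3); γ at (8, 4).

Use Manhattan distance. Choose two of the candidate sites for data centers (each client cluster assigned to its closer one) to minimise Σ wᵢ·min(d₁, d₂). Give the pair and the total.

{β, α}, total 639

Evaluate every pair (each demand assigned to the nearer of the two):
  {β, α}: total = 639
  {β, γ}: total = 663
  {δ, α}: total = 757
  {δ, γ}: total = 877
  {β, δ}: total = 967
  {α, γ}: total = 1004
Best pair: {β, α} with total 639.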